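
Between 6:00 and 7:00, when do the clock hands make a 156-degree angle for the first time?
At t minutes past 6:00, the hour hand is at 30 x 6 + 0.5t degrees and the minute hand is at 6t degrees.
The smaller angle between them is 156 degrees when |30H - 5.5t| = 156 or |30H - 5.5t| = 204.
With H = 6, solve 30 x 6 - 5.5t = +/- target for each target:
  t = (30 x 6 - 156) / 5.5 = 4.36
  t = (30 x 6 + 156) / 5.5 = 61.09 (outside (0, 60))
  t = (30 x 6 - 204) / 5.5 = -4.36 (outside (0, 60))
  t = (30 x 6 + 204) / 5.5 = 69.82 (outside (0, 60))
Valid solutions in (0, 60): {4.36} minutes.
The first occurrence is t = 4.36 minutes.
The hands form a 156-degree angle at 4.36 minutes past 6:00.

Final answer: 4.36 minutes past 6:00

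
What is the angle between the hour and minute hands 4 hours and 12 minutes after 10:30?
First find the time 4 hours and 12 minutes after 10:30.
Total minutes: 10 x 60 + 30 + 4 x 60 + 12 = 882.
882 mod 720 = 162 minutes = 2:42.
Now compute the angle at 2:42:
Hour hand: 2 x 30 + 42 x 0.5 = 81 degrees
Minute hand: 42 x 6 = 252 degrees
Difference: |81 - 252| = 171 degrees
The angle is 171 degrees

Final answer: 171 degrees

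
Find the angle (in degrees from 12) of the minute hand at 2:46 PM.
The minute hand moves 6 degrees per minute.
At 2:46: 46 x 6 = 276 degrees

Final answer: 276 degrees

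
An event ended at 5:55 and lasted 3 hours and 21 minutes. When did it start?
Starting time: 5:55 = 355 total minutes past 12:00
Subtracting: 3 hours and 21 minutes = 201 minutes
355 - 201 = 154 minutes
= 2 hours and 34 minutes past 12:00 = 2:34

Final answer: 2:34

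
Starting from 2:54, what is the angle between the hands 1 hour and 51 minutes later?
First find the time 1 hour and 51 minutes after 2:54.
Total minutes: 2 x 60 + 54 + 1 x 60 + 51 = 285.
285 mod 720 = 285 minutes = 4:45.
Now compute the angle at 4:45:
Hour hand: 4 x 30 + 45 x 0.5 = 142.5 degrees
Minute hand: 45 x 6 = 270 degrees
Difference: |142.5 - 270| = 127.5 degrees
The angle is 127.5 degrees

Final answer: 127.5 degrees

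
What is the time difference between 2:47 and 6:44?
From 2:47 to 6:44:
(6 x 60 + 44) - (2 x 60 + 47) = 404 - 167 = 237 minutes
= 3 hours and 57 minutes

Final answer: 3 hours and 57 minutes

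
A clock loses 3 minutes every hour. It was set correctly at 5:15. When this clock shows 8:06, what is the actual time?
For every 60 true minutes, the faulty clock advances 57 minutes, so 1 faulty-clock minute corresponds to 60/57 true minutes.
From 5:15 to 8:06 on the faulty dial is 171 minutes.
True elapsed: 171 x 60/57 = 180 minutes = 3 hours.
True time: 5:15 + 3 hours = 8:15.

Final answer: 8:15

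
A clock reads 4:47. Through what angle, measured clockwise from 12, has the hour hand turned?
The hour hand moves 30 degrees per hour and 0.5 degrees per minute.
At 4:47: (4) x 30 + 47 x 0.5 = 120 + 23.5 = 143.5 degrees

Final answer: 143.5 degrees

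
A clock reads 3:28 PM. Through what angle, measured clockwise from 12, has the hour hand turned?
The hour hand moves 30 degrees per hour and 0.5 degrees per minute.
At 3:28: (3) x 30 + 28 x 0.5 = 90 + 14 = 104 degrees

Final answer: 104 degrees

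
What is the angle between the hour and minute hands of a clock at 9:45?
Hour hand position: 9 x 30 + 45 x 0.5 = 292.5 degrees
Minute hand position: 45 x 6 = 270 degrees
Difference: |292.5 - 270| = 22.5 degrees
The angle between the hands is 22.5 degrees

Final answer: 22.5 degrees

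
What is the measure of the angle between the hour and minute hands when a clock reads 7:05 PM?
Hour hand position: 7 x 30 + 5 x 0.5 = 212.5 degrees
Minute hand position: 5 x 6 = 30 degrees
Difference: |212.5 - 30| = 182.5 degrees
Since 182.5 > 180, the smaller angle is 360 - 182.5 = 177.5 degrees

Final answer: 177.5 degrees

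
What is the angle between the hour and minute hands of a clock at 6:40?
Hour hand position: 6 x 30 + 40 x 0.5 = 200 degrees
Minute hand position: 40 x 6 = 240 degrees
Difference: |200 - 240| = 40 degrees
The angle between the hands is 40 degrees

Final answer: 40 degrees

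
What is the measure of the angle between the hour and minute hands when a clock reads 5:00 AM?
Hour hand position: 5 x 30 + 0 x 0.5 = 150 degrees
Minute hand position: 0 x 6 = 0 degrees
Difference: |150 - 0| = 150 degrees
The angle between the hands is 150 degrees

Final answer: 150 degrees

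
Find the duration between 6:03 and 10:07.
From 6:03 to 10:07:
(10 x 60 + 7) - (6 x 60 + 3) = 607 - 363 = 244 minutes
= 4 hours and 4 minutes

Final answer: 4 hours and 4 minutes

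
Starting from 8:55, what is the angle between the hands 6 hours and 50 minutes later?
First find the time 6 hours and 50 minutes after 8:55.
Total minutes: 8 x 60 + 55 + 6 x 60 + 50 = 945.
945 mod 720 = 225 minutes = 3:45.
Now compute the angle at 3:45:
Hour hand: 3 x 30 + 45 x 0.5 = 112.5 degrees
Minute hand: 45 x 6 = 270 degrees
Difference: |112.5 - 270| = 157.5 degrees
The angle is 157.5 degrees

Final answer: 157.5 degrees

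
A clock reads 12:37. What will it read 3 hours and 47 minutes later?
Starting time: 12:37
Adding 47 minutes to 37 minutes: 37 + 47 = 84 minutes = 1 hour and 24 minutes
Adding 3 hours: 12 + 3 + 1 (carry) = 16 - 12 = 4
Final time: 4:24

Final answer: 4:24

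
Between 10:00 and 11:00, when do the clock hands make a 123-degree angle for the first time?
At t minutes past 10:00, the hour hand is at 30 x 10 + 0.5t degrees and the minute hand is at 6t degrees.
The smaller angle between them is 123 degrees when |30H - 5.5t| = 123 or |30H - 5.5t| = 237.
With H = 10, solve 30 x 10 - 5.5t = +/- target for each target:
  t = (30 x 10 - 123) / 5.5 = 32.18
  t = (30 x 10 + 123) / 5.5 = 76.91 (outside (0, 60))
  t = (30 x 10 - 237) / 5.5 = 11.45
  t = (30 x 10 + 237) / 5.5 = 97.64 (outside (0, 60))
Valid solutions in (0, 60): {11.45, 32.18} minutes.
The first occurrence is t = 11.45 minutes.
The hands form a 123-degree angle at 11.45 minutes past 10:00.

Final answer: 11.45 minutes past 10:00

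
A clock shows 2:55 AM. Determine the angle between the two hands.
Hour hand position: 2 x 30 + 55 x 0.5 = 87.5 degrees
Minute hand position: 55 x 6 = 330 degrees
Difference: |87.5 - 330| = 242.5 degrees
Since 242.5 > 180, the smaller angle is 360 - 242.5 = 117.5 degrees

Final answer: 117.5 degrees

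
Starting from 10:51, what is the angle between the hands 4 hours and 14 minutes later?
First find the time 4 hours and 14 minutes after 10:51.
Total minutes: 10 x 60 + 51 + 4 x 60 + 14 = 905.
905 mod 720 = 185 minutes = 3:05.
Now compute the angle at 3:05:
Hour hand: 3 x 30 + 5 x 0.5 = 92.5 degrees
Minute hand: 5 x 6 = 30 degrees
Difference: |92.5 - 30| = 62.5 degrees
The angle is 62.5 degrees

Final answer: 62.5 degrees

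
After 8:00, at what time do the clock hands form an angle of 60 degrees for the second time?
At t minutes past 8:00, the hour hand is at 30 x 8 + 0.5t degrees and the minute hand is at 6t degrees.
The smaller angle between them is 60 degrees when |30H - 5.5t| = 60 or |30H - 5.5t| = 300.
With H = 8, solve 30 x 8 - 5.5t = +/- target for each target:
  t = (30 x 8 - 60) / 5.5 = 32.73
  t = (30 x 8 + 60) / 5.5 = 54.55
  t = (30 x 8 - 300) / 5.5 = -10.91 (outside (0, 60))
  t = (30 x 8 + 300) / 5.5 = 98.18 (outside (0, 60))
Valid solutions in (0, 60): {32.73, 54.55} minutes.
The second occurrence is t = 54.55 minutes.
The hands form a 60-degree angle at 54.55 minutes past 8:00.

Final answer: 54.55 minutes past 8:00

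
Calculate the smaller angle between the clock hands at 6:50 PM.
Hour hand position: 6 x 30 + 50 x 0.5 = 205 degrees
Minute hand position: 50 x 6 = 300 degrees
Difference: |205 - 300| = 95 degrees
The angle between the hands is 95 degrees

Final answer: 95 degrees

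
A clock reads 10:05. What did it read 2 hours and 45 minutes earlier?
Starting time: 10:05 = 605 total minutes past 12:00
Subtracting: 2 hours and 45 minutes = 165 minutes
605 - 165 = 440 minutes
= 7 hours and 20 minutes past 12:00 = 7:20

Final answer: 7:20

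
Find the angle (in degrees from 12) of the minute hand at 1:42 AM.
The minute hand moves 6 degrees per minute.
At 1:42: 42 x 6 = 252 degrees

Final answer: 252 degrees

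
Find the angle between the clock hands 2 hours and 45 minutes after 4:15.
First find the time 2 hours and 45 minutes after 4:15.
Total minutes: 4 x 60 + 15 + 2 x 60 + 45 = 420.
420 mod 720 = 420 minutes = 7:00.
Now compute the angle at 7:00:
Hour hand: 7 x 30 + 0 x 0.5 = 210 degrees
Minute hand: 0 x 6 = 0 degrees
Difference: |210 - 0| = 210 degrees
Smaller angle: 360 - 210 = 150 degrees

Final answer: 150 degrees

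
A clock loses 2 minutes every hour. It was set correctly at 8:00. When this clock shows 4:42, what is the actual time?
For every 60 true minutes, the faulty clock advances 58 minutes, so 1 faulty-clock minute corresponds to 60/58 true minutes.
From 8:00 to 4:42 on the faulty dial is 522 minutes.
True elapsed: 522 x 60/58 = 540 minutes = 9 hours.
True time: 8:00 + 9 hours = 5:00.

Final answer: 5:00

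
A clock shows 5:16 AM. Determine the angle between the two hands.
Hour hand position: 5 x 30 + 16 x 0.5 = 158 degrees
Minute hand position: 16 x 6 = 96 degrees
Difference: |158 - 96| = 62 degrees
The angle between the hands is 62 degrees

Final answer: 62 degrees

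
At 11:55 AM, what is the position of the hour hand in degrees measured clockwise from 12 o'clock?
The hour hand moves 30 degrees per hour and 0.5 degrees per minute.
At 11:55: (11) x 30 + 55 x 0.5 = 330 + 27.5 = 357.5 degrees

Final answer: 357.5 degrees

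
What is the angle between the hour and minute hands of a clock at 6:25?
Hour hand position: 6 x 30 + 25 x 0.5 = 192.5 degrees
Minute hand position: 25 x 6 = 150 degrees
Difference: |192.5 - 150| = 42.5 degrees
The angle between the hands is 42.5 degrees

Final answer: 42.5 degrees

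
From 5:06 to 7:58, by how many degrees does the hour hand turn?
The hour hand moves 0.5 degrees per minute.
Time elapsed: 7:58 - 5:06 = 172 minutes
Angular displacement: 172 x 0.5 = 86 degrees

Final answer: 86 degrees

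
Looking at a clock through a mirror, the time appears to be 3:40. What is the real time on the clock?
Reflection across the vertical (12-6) axis maps a hand at angle A degrees to (360 - A) degrees, which sends a reading of T minutes past 12:00 to (720 - T) minutes past 12:00.
Mirror reads 3:40 = 220 minutes past 12:00.
Actual time: (720 - 220) mod 720 = 500 minutes = 8:20.

Final answer: 8:20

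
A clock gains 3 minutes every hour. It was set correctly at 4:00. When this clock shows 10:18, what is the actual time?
For every 60 true minutes, the faulty clock advances 63 minutes, so 1 faulty-clock minute corresponds to 60/63 true minutes.
From 4:00 to 10:18 on the faulty dial is 378 minutes.
True elapsed: 378 x 60/63 = 360 minutes = 6 hours.
True time: 4:00 + 6 hours = 10:00.

Final answer: 10:00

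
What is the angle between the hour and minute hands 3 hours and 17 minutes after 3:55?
First find the time 3 hours and 17 minutes after 3:55.
Total minutes: 3 x 60 + 55 + 3 x 60 + 17 = 432.
432 mod 720 = 432 minutes = 7:12.
Now compute the angle at 7:12:
Hour hand: 7 x 30 + 12 x 0.5 = 216 degrees
Minute hand: 12 x 6 = 72 degrees
Difference: |216 - 72| = 144 degrees
The angle is 144 degrees

Final answer: 144 degrees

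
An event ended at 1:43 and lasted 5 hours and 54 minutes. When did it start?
Starting time: 1:43 = 103 total minutes past 12:00
Subtracting: 5 hours and 54 minutes = 354 minutes
103 - 354 = -251 (negative, add 12 hours = 720) = 469 minutes
= 7 hours and 49 minutes past 12:00 = 7:49

Final answer: 7:49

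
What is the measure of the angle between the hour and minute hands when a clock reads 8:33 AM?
Hour hand position: 8 x 30 + 33 x 0.5 = 256.5 degrees
Minute hand position: 33 x 6 = 198 degrees
Difference: |256.5 - 198| = 58.5 degrees
The angle between the hands is 58.5 degrees

Final answer: 58.5 degrees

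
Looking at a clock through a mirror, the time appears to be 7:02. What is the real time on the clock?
Reflection across the vertical (12-6) axis maps a hand at angle A degrees to (360 - A) degrees, which sends a reading of T minutes past 12:00 to (720 - T) minutes past 12:00.
Mirror reads 7:02 = 422 minutes past 12:00.
Actual time: (720 - 422) mod 720 = 298 minutes = 4:58.

Final answer: 4:58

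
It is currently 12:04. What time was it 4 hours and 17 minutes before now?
Starting time: 12:04 = 4 total minutes past 12:00
Subtracting: 4 hours and 17 minutes = 257 minutes
4 - 257 = -253 (negative, add 12 hours = 720) = 467 minutes
= 7 hours and 47 minutes past 12:00 = 7:47

Final answer: 7:47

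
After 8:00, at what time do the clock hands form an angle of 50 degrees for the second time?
At t minutes past 8:00, the hour hand is at 30 x 8 + 0.5t degrees and the minute hand is at 6t degrees.
The smaller angle between them is 50 degrees when |30H - 5.5t| = 50 or |30H - 5.5t| = 310.
With H = 8, solve 30 x 8 - 5.5t = +/- target for each target:
  t = (30 x 8 - 50) / 5.5 = 34.55
  t = (30 x 8 + 50) / 5.5 = 52.73
  t = (30 x 8 - 310) / 5.5 = -12.73 (outside (0, 60))
  t = (30 x 8 + 310) / 5.5 = 100 (outside (0, 60))
Valid solutions in (0, 60): {34.55, 52.73} minutes.
The second occurrence is t = 52.73 minutes.
The hands form a 50-degree angle at 52.73 minutes past 8:00.

Final answer: 52.73 minutes past 8:00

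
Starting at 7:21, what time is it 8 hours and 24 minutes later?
Starting time: 7:21
Adding 24 minutes to 21 minutes: 21 + 24 = 45 minutes
Adding 8 hours: 7 + 8 = 15 - 12 = 3
Final time: 3:45

Final answer: 3:45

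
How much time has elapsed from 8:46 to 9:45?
From 8:46 to 9:45:
(9 x 60 + 45) - (8 x 60 + 46) = 585 - 526 = 59 minutes
= 59 minutes

Final answer: 59 minutes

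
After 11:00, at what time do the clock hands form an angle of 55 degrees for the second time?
At t minutes past 11:00, the hour hand is at 30 x 11 + 0.5t degrees and the minute hand is at 6t degrees.
The smaller angle between them is 55 degrees when |30H - 5.5t| = 55 or |30H - 5.5t| = 305.
With H = 11, solve 30 x 11 - 5.5t = +/- target for each target:
  t = (30 x 11 - 55) / 5.5 = 50
  t = (30 x 11 + 55) / 5.5 = 70 (outside (0, 60))
  t = (30 x 11 - 305) / 5.5 = 4.55
  t = (30 x 11 + 305) / 5.5 = 115.45 (outside (0, 60))
Valid solutions in (0, 60): {4.55, 50} minutes.
The second occurrence is t = 50 minutes.
The hands form a 55-degree angle at 50 minutes past 11:00.

Final answer: 50 minutes past 11:00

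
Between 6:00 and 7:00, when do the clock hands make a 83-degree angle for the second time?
At t minutes past 6:00, the hour hand is at 30 x 6 + 0.5t degrees and the minute hand is at 6t degrees.
The smaller angle between them is 83 degrees when |30H - 5.5t| = 83 or |30H - 5.5t| = 277.
With H = 6, solve 30 x 6 - 5.5t = +/- target for each target:
  t = (30 x 6 - 83) / 5.5 = 17.64
  t = (30 x 6 + 83) / 5.5 = 47.82
  t = (30 x 6 - 277) / 5.5 = -17.64 (outside (0, 60))
  t = (30 x 6 + 277) / 5.5 = 83.09 (outside (0, 60))
Valid solutions in (0, 60): {17.64, 47.82} minutes.
The second occurrence is t = 47.82 minutes.
The hands form a 83-degree angle at 47.82 minutes past 6:00.

Final answer: 47.82 minutes past 6:00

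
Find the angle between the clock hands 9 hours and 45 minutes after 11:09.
First find the time 9 hours and 45 minutes after 11:09.
Total minutes: 11 x 60 + 9 + 9 x 60 + 45 = 1254.
1254 mod 720 = 534 minutes = 8:54.
Now compute the angle at 8:54:
Hour hand: 8 x 30 + 54 x 0.5 = 267 degrees
Minute hand: 54 x 6 = 324 degrees
Difference: |267 - 324| = 57 degrees
The angle is 57 degrees

Final answer: 57 degrees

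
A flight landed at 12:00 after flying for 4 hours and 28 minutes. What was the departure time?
Starting time: 12:00 = 0 total minutes past 12:00
Subtracting: 4 hours and 28 minutes = 268 minutes
0 - 268 = -268 (negative, add 12 hours = 720) = 452 minutes
= 7 hours and 32 minutes past 12:00 = 7:32

Final answer: 7:32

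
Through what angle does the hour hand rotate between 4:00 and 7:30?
The hour hand moves 0.5 degrees per minute.
Time elapsed: 7:30 - 4:00 = 210 minutes
Angular displacement: 210 x 0.5 = 105 degrees

Final answer: 105 degrees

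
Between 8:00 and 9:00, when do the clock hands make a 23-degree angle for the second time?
At t minutes past 8:00, the hour hand is at 30 x 8 + 0.5t degrees and the minute hand is at 6t degrees.
The smaller angle between them is 23 degrees when |30H - 5.5t| = 23 or |30H - 5.5t| = 337.
With H = 8, solve 30 x 8 - 5.5t = +/- target for each target:
  t = (30 x 8 - 23) / 5.5 = 39.45
  t = (30 x 8 + 23) / 5.5 = 47.82
  t = (30 x 8 - 337) / 5.5 = -17.64 (outside (0, 60))
  t = (30 x 8 + 337) / 5.5 = 104.91 (outside (0, 60))
Valid solutions in (0, 60): {39.45, 47.82} minutes.
The second occurrence is t = 47.82 minutes.
The hands form a 23-degree angle at 47.82 minutes past 8:00.

Final answer: 47.82 minutes past 8:00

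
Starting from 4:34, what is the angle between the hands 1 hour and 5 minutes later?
First find the time 1 hour and 5 minutes after 4:34.
Total minutes: 4 x 60 + 34 + 1 x 60 + 5 = 339.
339 mod 720 = 339 minutes = 5:39.
Now compute the angle at 5:39:
Hour hand: 5 x 30 + 39 x 0.5 = 169.5 degrees
Minute hand: 39 x 6 = 234 degrees
Difference: |169.5 - 234| = 64.5 degrees
The angle is 64.5 degrees

Final answer: 64.5 degrees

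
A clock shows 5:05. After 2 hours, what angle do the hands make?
First find the time 2 hours after 5:05.
Total minutes: 5 x 60 + 5 + 2 x 60 + 0 = 425.
425 mod 720 = 425 minutes = 7:05.
Now compute the angle at 7:05:
Hour hand: 7 x 30 + 5 x 0.5 = 212.5 degrees
Minute hand: 5 x 6 = 30 degrees
Difference: |212.5 - 30| = 182.5 degrees
Smaller angle: 360 - 182.5 = 177.5 degrees

Final answer: 177.5 degrees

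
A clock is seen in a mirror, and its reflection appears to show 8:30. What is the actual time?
Reflection across the vertical (12-6) axis maps a hand at angle A degrees to (360 - A) degrees, which sends a reading of T minutes past 12:00 to (720 - T) minutes past 12:00.
Mirror reads 8:30 = 510 minutes past 12:00.
Actual time: (720 - 510) mod 720 = 210 minutes = 3:30.

Final answer: 3:30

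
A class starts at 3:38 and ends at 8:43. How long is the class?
From 3:38 to 8:43:
(8 x 60 + 43) - (3 x 60 + 38) = 523 - 218 = 305 minutes
= 5 hours and 5 minutes

Final answer: 5 hours and 5 minutes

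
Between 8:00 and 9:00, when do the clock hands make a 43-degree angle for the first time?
At t minutes past 8:00, the hour hand is at 30 x 8 + 0.5t degrees and the minute hand is at 6t degrees.
The smaller angle between them is 43 degrees when |30H - 5.5t| = 43 or |30H - 5.5t| = 317.
With H = 8, solve 30 x 8 - 5.5t = +/- target for each target:
  t = (30 x 8 - 43) / 5.5 = 35.82
  t = (30 x 8 + 43) / 5.5 = 51.45
  t = (30 x 8 - 317) / 5.5 = -14 (outside (0, 60))
  t = (30 x 8 + 317) / 5.5 = 101.27 (outside (0, 60))
Valid solutions in (0, 60): {35.82, 51.45} minutes.
The first occurrence is t = 35.82 minutes.
The hands form a 43-degree angle at 35.82 minutes past 8:00.

Final answer: 35.82 minutes past 8:00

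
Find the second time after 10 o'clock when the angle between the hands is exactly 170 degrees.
At t minutes past 10:00, the hour hand is at 30 x 10 + 0.5t degrees and the minute hand is at 6t degrees.
The smaller angle between them is 170 degrees when |30H - 5.5t| = 170 or |30H - 5.5t| = 190.
With H = 10, solve 30 x 10 - 5.5t = +/- target for each target:
  t = (30 x 10 - 170) / 5.5 = 23.64
  t = (30 x 10 + 170) / 5.5 = 85.45 (outside (0, 60))
  t = (30 x 10 - 190) / 5.5 = 20
  t = (30 x 10 + 190) / 5.5 = 89.09 (outside (0, 60))
Valid solutions in (0, 60): {20, 23.64} minutes.
The second occurrence is t = 23.64 minutes.
The hands form a 170-degree angle at 23.64 minutes past 10:00.

Final answer: 23.64 minutes past 10:00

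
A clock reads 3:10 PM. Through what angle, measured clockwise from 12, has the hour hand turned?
The hour hand moves 30 degrees per hour and 0.5 degrees per minute.
At 3:10: (3) x 30 + 10 x 0.5 = 90 + 5 = 95 degrees

Final answer: 95 degrees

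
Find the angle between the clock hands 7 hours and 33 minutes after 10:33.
First find the time 7 hours and 33 minutes after 10:33.
Total minutes: 10 x 60 + 33 + 7 x 60 + 33 = 1086.
1086 mod 720 = 366 minutes = 6:06.
Now compute the angle at 6:06:
Hour hand: 6 x 30 + 6 x 0.5 = 183 degrees
Minute hand: 6 x 6 = 36 degrees
Difference: |183 - 36| = 147 degrees
The angle is 147 degrees

Final answer: 147 degrees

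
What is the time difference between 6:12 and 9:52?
From 6:12 to 9:52:
(9 x 60 + 52) - (6 x 60 + 12) = 592 - 372 = 220 minutes
= 3 hours and 40 minutes

Final answer: 3 hours and 40 minutes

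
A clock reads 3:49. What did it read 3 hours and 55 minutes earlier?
Starting time: 3:49 = 229 total minutes past 12:00
Subtracting: 3 hours and 55 minutes = 235 minutes
229 - 235 = -6 (negative, add 12 hours = 720) = 714 minutes
= 11 hours and 54 minutes past 12:00 = 11:54

Final answer: 11:54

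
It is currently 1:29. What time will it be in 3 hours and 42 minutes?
Starting time: 1:29
Adding 42 minutes to 29 minutes: 29 + 42 = 71 minutes = 1 hour and 11 minutes
Adding 3 hours: 1 + 3 + 1 (carry) = 5
Final time: 5:11

Final answer: 5:11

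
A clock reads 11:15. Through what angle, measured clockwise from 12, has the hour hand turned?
The hour hand moves 30 degrees per hour and 0.5 degrees per minute.
At 11:15: (11) x 30 + 15 x 0.5 = 330 + 7.5 = 337.5 degrees

Final answer: 337.5 degrees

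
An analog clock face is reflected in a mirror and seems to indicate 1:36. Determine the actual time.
Reflection across the vertical (12-6) axis maps a hand at angle A degrees to (360 - A) degrees, which sends a reading of T minutes past 12:00 to (720 - T) minutes past 12:00.
Mirror reads 1:36 = 96 minutes past 12:00.
Actual time: (720 - 96) mod 720 = 624 minutes = 10:24.

Final answer: 10:24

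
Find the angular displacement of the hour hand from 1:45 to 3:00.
The hour hand moves 0.5 degrees per minute.
Time elapsed: 3:00 - 1:45 = 75 minutes
Angular displacement: 75 x 0.5 = 37.5 degrees

Final answer: 37.5 degrees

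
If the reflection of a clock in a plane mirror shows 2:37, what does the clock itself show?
Reflection across the vertical (12-6) axis maps a hand at angle A degrees to (360 - A) degrees, which sends a reading of T minutes past 12:00 to (720 - T) minutes past 12:00.
Mirror reads 2:37 = 157 minutes past 12:00.
Actual time: (720 - 157) mod 720 = 563 minutes = 9:23.

Final answer: 9:23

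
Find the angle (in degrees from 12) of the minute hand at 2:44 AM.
The minute hand moves 6 degrees per minute.
At 2:44: 44 x 6 = 264 degrees

Final answer: 264 degrees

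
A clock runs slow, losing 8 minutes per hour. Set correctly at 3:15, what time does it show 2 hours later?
For every 60 true minutes, the faulty clock advances 60 - 8 = 52 minutes.
True elapsed: 2 hours = 120 minutes.
Faulty clock advances: 120 x 52/60 = 104 minutes (drift: 16 minutes behind).
Shown time: 3:15 + 104 minutes = 4:59.

Final answer: 4:59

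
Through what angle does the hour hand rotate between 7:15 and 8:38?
The hour hand moves 0.5 degrees per minute.
Time elapsed: 8:38 - 7:15 = 83 minutes
Angular displacement: 83 x 0.5 = 41.5 degrees

Final answer: 41.5 degrees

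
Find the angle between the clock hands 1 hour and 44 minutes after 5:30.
First find the time 1 hour and 44 minutes after 5:30.
Total minutes: 5 x 60 + 30 + 1 x 60 + 44 = 434.
434 mod 720 = 434 minutes = 7:14.
Now compute the angle at 7:14:
Hour hand: 7 x 30 + 14 x 0.5 = 217 degrees
Minute hand: 14 x 6 = 84 degrees
Difference: |217 - 84| = 133 degrees
The angle is 133 degrees

Final answer: 133 degrees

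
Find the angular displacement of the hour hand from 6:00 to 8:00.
The hour hand moves 0.5 degrees per minute.
Time elapsed: 8:00 - 6:00 = 120 minutes
Angular displacement: 120 x 0.5 = 60 degrees

Final answer: 60 degrees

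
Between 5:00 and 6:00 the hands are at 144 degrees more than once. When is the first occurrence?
At t minutes past 5:00, the hour hand is at 30 x 5 + 0.5t degrees and the minute hand is at 6t degrees.
The smaller angle between them is 144 degrees when |30H - 5.5t| = 144 or |30H - 5.5t| = 216.
With H = 5, solve 30 x 5 - 5.5t = +/- target for each target:
  t = (30 x 5 - 144) / 5.5 = 1.09
  t = (30 x 5 + 144) / 5.5 = 53.45
  t = (30 x 5 - 216) / 5.5 = -12 (outside (0, 60))
  t = (30 x 5 + 216) / 5.5 = 66.55 (outside (0, 60))
Valid solutions in (0, 60): {1.09, 53.45} minutes.
The first occurrence is t = 1.09 minutes.
The hands form a 144-degree angle at 1.09 minutes past 5:00.

Final answer: 1.09 minutes past 5:00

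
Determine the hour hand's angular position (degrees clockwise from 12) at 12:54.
The hour hand moves 30 degrees per hour and 0.5 degrees per minute.
At 12:54: (0) x 30 + 54 x 0.5 = 0 + 27 = 27 degrees

Final answer: 27 degrees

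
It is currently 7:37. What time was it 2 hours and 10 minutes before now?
Starting time: 7:37 = 457 total minutes past 12:00
Subtracting: 2 hours and 10 minutes = 130 minutes
457 - 130 = 327 minutes
= 5 hours and 27 minutes past 12:00 = 5:27

Final answer: 5:27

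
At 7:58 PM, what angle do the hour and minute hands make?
Hour hand position: 7 x 30 + 58 x 0.5 = 239 degrees
Minute hand position: 58 x 6 = 348 degrees
Difference: |239 - 348| = 109 degrees
The angle between the hands is 109 degrees

Final answer: 109 degrees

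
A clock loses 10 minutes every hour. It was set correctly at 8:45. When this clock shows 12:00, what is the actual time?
For every 60 true minutes, the faulty clock advances 50 minutes, so 1 faulty-clock minute corresponds to 60/50 true minutes.
From 8:45 to 12:00 on the faulty dial is 195 minutes.
True elapsed: 195 x 60/50 = 234 minutes = 3 hours and 54 minutes.
True time: 8:45 + 3 hours and 54 minutes = 12:39.

Final answer: 12:39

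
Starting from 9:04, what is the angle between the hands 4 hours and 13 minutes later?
First find the time 4 hours and 13 minutes after 9:04.
Total minutes: 9 x 60 + 4 + 4 x 60 + 13 = 797.
797 mod 720 = 77 minutes = 1:17.
Now compute the angle at 1:17:
Hour hand: 1 x 30 + 17 x 0.5 = 38.5 degrees
Minute hand: 17 x 6 = 102 degrees
Difference: |38.5 - 102| = 63.5 degrees
The angle is 63.5 degrees

Final answer: 63.5 degrees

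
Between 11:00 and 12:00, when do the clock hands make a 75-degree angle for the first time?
At t minutes past 11:00, the hour hand is at 30 x 11 + 0.5t degrees and the minute hand is at 6t degrees.
The smaller angle between them is 75 degrees when |30H - 5.5t| = 75 or |30H - 5.5t| = 285.
With H = 11, solve 30 x 11 - 5.5t = +/- target for each target:
  t = (30 x 11 - 75) / 5.5 = 46.36
  t = (30 x 11 + 75) / 5.5 = 73.64 (outside (0, 60))
  t = (30 x 11 - 285) / 5.5 = 8.18
  t = (30 x 11 + 285) / 5.5 = 111.82 (outside (0, 60))
Valid solutions in (0, 60): {8.18, 46.36} minutes.
The first occurrence is t = 8.18 minutes.
The hands form a 75-degree angle at 8.18 minutes past 11:00.

Final answer: 8.18 minutes past 11:00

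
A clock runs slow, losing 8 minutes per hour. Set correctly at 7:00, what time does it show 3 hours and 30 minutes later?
For every 60 true minutes, the faulty clock advances 60 - 8 = 52 minutes.
True elapsed: 3 hours and 30 minutes = 210 minutes.
Faulty clock advances: 210 x 52/60 = 182 minutes (drift: 28 minutes behind).
Shown time: 7:00 + 182 minutes = 10:02.

Final answer: 10:02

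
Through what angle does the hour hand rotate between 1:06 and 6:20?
The hour hand moves 0.5 degrees per minute.
Time elapsed: 6:20 - 1:06 = 314 minutes
Angular displacement: 314 x 0.5 = 157 degrees

Final answer: 157 degrees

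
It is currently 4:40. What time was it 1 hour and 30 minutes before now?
Starting time: 4:40 = 280 total minutes past 12:00
Subtracting: 1 hour and 30 minutes = 90 minutes
280 - 90 = 190 minutes
= 3 hours and 10 minutes past 12:00 = 3:10

Final answer: 3:10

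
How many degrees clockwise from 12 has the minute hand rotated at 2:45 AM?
The minute hand moves 6 degrees per minute.
At 2:45: 45 x 6 = 270 degrees

Final answer: 270 degrees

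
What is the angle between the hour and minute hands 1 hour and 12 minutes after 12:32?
First find the time 1 hour and 12 minutes after 12:32.
Total minutes: 12 x 60 + 32 + 1 x 60 + 12 = 824.
824 mod 720 = 104 minutes = 1:44.
Now compute the angle at 1:44:
Hour hand: 1 x 30 + 44 x 0.5 = 52 degrees
Minute hand: 44 x 6 = 264 degrees
Difference: |52 - 264| = 212 degrees
Smaller angle: 360 - 212 = 148 degrees

Final answer: 148 degrees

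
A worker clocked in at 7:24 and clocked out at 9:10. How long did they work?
From 7:24 to 9:10:
(9 x 60 + 10) - (7 x 60 + 24) = 550 - 444 = 106 minutes
= 1 hour and 46 minutes

Final answer: 1 hour and 46 minutes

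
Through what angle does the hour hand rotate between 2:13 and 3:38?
The hour hand moves 0.5 degrees per minute.
Time elapsed: 3:38 - 2:13 = 85 minutes
Angular displacement: 85 x 0.5 = 42.5 degrees

Final answer: 42.5 degrees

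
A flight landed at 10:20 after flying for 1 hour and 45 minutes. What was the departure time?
Starting time: 10:20 = 620 total minutes past 12:00
Subtracting: 1 hour and 45 minutes = 105 minutes
620 - 105 = 515 minutes
= 8 hours and 35 minutes past 12:00 = 8:35

Final answer: 8:35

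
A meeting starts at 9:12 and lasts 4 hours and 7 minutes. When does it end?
Starting time: 9:12
Adding 7 minutes to 12 minutes: 12 + 7 = 19 minutes
Adding 4 hours: 9 + 4 = 13 - 12 = 1
Final time: 1:19

Final answer: 1:19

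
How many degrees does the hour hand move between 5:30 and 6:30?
The hour hand moves 0.5 degrees per minute.
Time elapsed: 6:30 - 5:30 = 60 minutes
Angular displacement: 60 x 0.5 = 30 degrees

Final answer: 30 degrees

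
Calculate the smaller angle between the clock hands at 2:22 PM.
Hour hand position: 2 x 30 + 22 x 0.5 = 71 degrees
Minute hand position: 22 x 6 = 132 degrees
Difference: |71 - 132| = 61 degrees
The angle between the hands is 61 degrees

Final answer: 61 degrees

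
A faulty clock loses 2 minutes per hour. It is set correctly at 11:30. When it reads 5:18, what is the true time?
For every 60 true minutes, the faulty clock advances 58 minutes, so 1 faulty-clock minute corresponds to 60/58 true minutes.
From 11:30 to 5:18 on the faulty dial is 348 minutes.
True elapsed: 348 x 60/58 = 360 minutes = 6 hours.
True time: 11:30 + 6 hours = 5:30.

Final answer: 5:30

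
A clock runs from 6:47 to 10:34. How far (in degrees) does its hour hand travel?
The hour hand moves 0.5 degrees per minute.
Time elapsed: 10:34 - 6:47 = 227 minutes
Angular displacement: 227 x 0.5 = 113.5 degrees

Final answer: 113.5 degrees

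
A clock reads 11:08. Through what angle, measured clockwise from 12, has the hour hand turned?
The hour hand moves 30 degrees per hour and 0.5 degrees per minute.
At 11:08: (11) x 30 + 8 x 0.5 = 330 + 4 = 334 degrees

Final answer: 334 degrees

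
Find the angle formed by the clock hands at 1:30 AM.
Hour hand position: 1 x 30 + 30 x 0.5 = 45 degrees
Minute hand position: 30 x 6 = 180 degrees
Difference: |45 - 180| = 135 degrees
The angle between the hands is 135 degrees

Final answer: 135 degrees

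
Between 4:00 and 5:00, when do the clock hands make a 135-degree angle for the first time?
At t minutes past 4:00, the hour hand is at 30 x 4 + 0.5t degrees and the minute hand is at 6t degrees.
The smaller angle between them is 135 degrees when |30H - 5.5t| = 135 or |30H - 5.5t| = 225.
With H = 4, solve 30 x 4 - 5.5t = +/- target for each target:
  t = (30 x 4 - 135) / 5.5 = -2.73 (outside (0, 60))
  t = (30 x 4 + 135) / 5.5 = 46.36
  t = (30 x 4 - 225) / 5.5 = -19.09 (outside (0, 60))
  t = (30 x 4 + 225) / 5.5 = 62.73 (outside (0, 60))
Valid solutions in (0, 60): {46.36} minutes.
The first occurrence is t = 46.36 minutes.
The hands form a 135-degree angle at 46.36 minutes past 4:00.

Final answer: 46.36 minutes past 4:00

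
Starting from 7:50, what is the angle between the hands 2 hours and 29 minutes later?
First find the time 2 hours and 29 minutes after 7:50.
Total minutes: 7 x 60 + 50 + 2 x 60 + 29 = 619.
619 mod 720 = 619 minutes = 10:19.
Now compute the angle at 10:19:
Hour hand: 10 x 30 + 19 x 0.5 = 309.5 degrees
Minute hand: 19 x 6 = 114 degrees
Difference: |309.5 - 114| = 195.5 degrees
Smaller angle: 360 - 195.5 = 164.5 degrees

Final answer: 164.5 degrees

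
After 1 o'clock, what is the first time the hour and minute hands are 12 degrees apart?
At t minutes past 1:00, the hour hand is at 30 x 1 + 0.5t degrees and the minute hand is at 6t degrees.
The smaller angle between them is 12 degrees when |30H - 5.5t| = 12 or |30H - 5.5t| = 348.
With H = 1, solve 30 x 1 - 5.5t = +/- target for each target:
  t = (30 x 1 - 12) / 5.5 = 3.27
  t = (30 x 1 + 12) / 5.5 = 7.64
  t = (30 x 1 - 348) / 5.5 = -57.82 (outside (0, 60))
  t = (30 x 1 + 348) / 5.5 = 68.73 (outside (0, 60))
Valid solutions in (0, 60): {3.27, 7.64} minutes.
The first occurrence is t = 3.27 minutes.
The hands form a 12-degree angle at 3.27 minutes past 1:00.

Final answer: 3.27 minutes past 1:00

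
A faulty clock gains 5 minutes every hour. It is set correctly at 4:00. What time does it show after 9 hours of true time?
For every 60 true minutes, the faulty clock advances 60 + 5 = 65 minutes.
True elapsed: 9 hours = 540 minutes.
Faulty clock advances: 540 x 65/60 = 585 minutes (drift: 45 minutes ahead).
Shown time: 4:00 + 585 minutes = 1:45.

Final answer: 1:45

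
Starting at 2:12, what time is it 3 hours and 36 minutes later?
Starting time: 2:12
Adding 36 minutes to 12 minutes: 12 + 36 = 48 minutes
Adding 3 hours: 2 + 3 = 5
Final time: 5:48

Final answer: 5:48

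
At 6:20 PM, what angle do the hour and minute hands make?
Hour hand position: 6 x 30 + 20 x 0.5 = 190 degrees
Minute hand position: 20 x 6 = 120 degrees
Difference: |190 - 120| = 70 degrees
The angle between the hands is 70 degrees

Final answer: 70 degrees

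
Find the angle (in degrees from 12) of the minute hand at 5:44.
The minute hand moves 6 degrees per minute.
At 5:44: 44 x 6 = 264 degrees

Final answer: 264 degrees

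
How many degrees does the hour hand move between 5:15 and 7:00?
The hour hand moves 0.5 degrees per minute.
Time elapsed: 7:00 - 5:15 = 105 minutes
Angular displacement: 105 x 0.5 = 52.5 degrees

Final answer: 52.5 degrees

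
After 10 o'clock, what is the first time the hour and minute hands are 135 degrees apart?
At t minutes past 10:00, the hour hand is at 30 x 10 + 0.5t degrees and the minute hand is at 6t degrees.
The smaller angle between them is 135 degrees when |30H - 5.5t| = 135 or |30H - 5.5t| = 225.
With H = 10, solve 30 x 10 - 5.5t = +/- target for each target:
  t = (30 x 10 - 135) / 5.5 = 30
  t = (30 x 10 + 135) / 5.5 = 79.09 (outside (0, 60))
  t = (30 x 10 - 225) / 5.5 = 13.64
  t = (30 x 10 + 225) / 5.5 = 95.45 (outside (0, 60))
Valid solutions in (0, 60): {13.64, 30} minutes.
The first occurrence is t = 13.64 minutes.
The hands form a 135-degree angle at 13.64 minutes past 10:00.

Final answer: 13.64 minutes past 10:00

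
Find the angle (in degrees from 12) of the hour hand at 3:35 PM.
The hour hand moves 30 degrees per hour and 0.5 degrees per minute.
At 3:35: (3) x 30 + 35 x 0.5 = 90 + 17.5 = 107.5 degrees

Final answer: 107.5 degrees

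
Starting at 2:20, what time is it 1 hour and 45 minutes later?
Starting time: 2:20
Adding 45 minutes to 20 minutes: 20 + 45 = 65 minutes = 1 hour and 5 minutes
Adding 1 hour: 2 + 1 + 1 (carry) = 4
Final time: 4:05

Final answer: 4:05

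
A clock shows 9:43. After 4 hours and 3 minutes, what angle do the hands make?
First find the time 4 hours and 3 minutes after 9:43.
Total minutes: 9 x 60 + 43 + 4 x 60 + 3 = 826.
826 mod 720 = 106 minutes = 1:46.
Now compute the angle at 1:46:
Hour hand: 1 x 30 + 46 x 0.5 = 53 degrees
Minute hand: 46 x 6 = 276 degrees
Difference: |53 - 276| = 223 degrees
Smaller angle: 360 - 223 = 137 degrees

Final answer: 137 degrees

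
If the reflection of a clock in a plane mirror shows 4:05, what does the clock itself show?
Reflection across the vertical (12-6) axis maps a hand at angle A degrees to (360 - A) degrees, which sends a reading of T minutes past 12:00 to (720 - T) minutes past 12:00.
Mirror reads 4:05 = 245 minutes past 12:00.
Actual time: (720 - 245) mod 720 = 475 minutes = 7:55.

Final answer: 7:55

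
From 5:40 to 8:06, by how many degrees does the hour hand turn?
The hour hand moves 0.5 degrees per minute.
Time elapsed: 8:06 - 5:40 = 146 minutes
Angular displacement: 146 x 0.5 = 73 degrees

Final answer: 73 degrees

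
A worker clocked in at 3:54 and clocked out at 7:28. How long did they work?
From 3:54 to 7:28:
(7 x 60 + 28) - (3 x 60 + 54) = 448 - 234 = 214 minutes
= 3 hours and 34 minutes

Final answer: 3 hours and 34 minutes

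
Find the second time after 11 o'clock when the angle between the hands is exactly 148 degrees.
At t minutes past 11:00, the hour hand is at 30 x 11 + 0.5t degrees and the minute hand is at 6t degrees.
The smaller angle between them is 148 degrees when |30H - 5.5t| = 148 or |30H - 5.5t| = 212.
With H = 11, solve 30 x 11 - 5.5t = +/- target for each target:
  t = (30 x 11 - 148) / 5.5 = 33.09
  t = (30 x 11 + 148) / 5.5 = 86.91 (outside (0, 60))
  t = (30 x 11 - 212) / 5.5 = 21.45
  t = (30 x 11 + 212) / 5.5 = 98.55 (outside (0, 60))
Valid solutions in (0, 60): {21.45, 33.09} minutes.
The second occurrence is t = 33.09 minutes.
The hands form a 148-degree angle at 33.09 minutes past 11:00.

Final answer: 33.09 minutes past 11:00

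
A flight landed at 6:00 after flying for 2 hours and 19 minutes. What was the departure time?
Starting time: 6:00 = 360 total minutes past 12:00
Subtracting: 2 hours and 19 minutes = 139 minutes
360 - 139 = 221 minutes
= 3 hours and 41 minutes past 12:00 = 3:41

Final answer: 3:41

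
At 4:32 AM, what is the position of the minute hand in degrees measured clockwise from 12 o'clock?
The minute hand moves 6 degrees per minute.
At 4:32: 32 x 6 = 192 degrees

Final answer: 192 degrees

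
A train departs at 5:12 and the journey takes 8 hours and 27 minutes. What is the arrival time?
Starting time: 5:12
Adding 27 minutes to 12 minutes: 12 + 27 = 39 minutes
Adding 8 hours: 5 + 8 = 13 - 12 = 1
Final time: 1:39

Final answer: 1:39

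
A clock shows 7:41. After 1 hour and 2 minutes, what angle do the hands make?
First find the time 1 hour and 2 minutes after 7:41.
Total minutes: 7 x 60 + 41 + 1 x 60 + 2 = 523.
523 mod 720 = 523 minutes = 8:43.
Now compute the angle at 8:43:
Hour hand: 8 x 30 + 43 x 0.5 = 261.5 degrees
Minute hand: 43 x 6 = 258 degrees
Difference: |261.5 - 258| = 3.5 degrees
The angle is 3.5 degrees

Final answer: 3.5 degrees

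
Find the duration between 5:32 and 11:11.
From 5:32 to 11:11:
(11 x 60 + 11) - (5 x 60 + 32) = 671 - 332 = 339 minutes
= 5 hours and 39 minutes

Final answer: 5 hours and 39 minutes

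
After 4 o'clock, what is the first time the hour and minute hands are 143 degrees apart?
At t minutes past 4:00, the hour hand is at 30 x 4 + 0.5t degrees and the minute hand is at 6t degrees.
The smaller angle between them is 143 degrees when |30H - 5.5t| = 143 or |30H - 5.5t| = 217.
With H = 4, solve 30 x 4 - 5.5t = +/- target for each target:
  t = (30 x 4 - 143) / 5.5 = -4.18 (outside (0, 60))
  t = (30 x 4 + 143) / 5.5 = 47.82
  t = (30 x 4 - 217) / 5.5 = -17.64 (outside (0, 60))
  t = (30 x 4 + 217) / 5.5 = 61.27 (outside (0, 60))
Valid solutions in (0, 60): {47.82} minutes.
The first occurrence is t = 47.82 minutes.
The hands form a 143-degree angle at 47.82 minutes past 4:00.

Final answer: 47.82 minutes past 4:00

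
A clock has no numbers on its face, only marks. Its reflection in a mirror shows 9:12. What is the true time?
Reflection across the vertical (12-6) axis maps a hand at angle A degrees to (360 - A) degrees, which sends a reading of T minutes past 12:00 to (720 - T) minutes past 12:00.
Mirror reads 9:12 = 552 minutes past 12:00.
Actual time: (720 - 552) mod 720 = 168 minutes = 2:48.

Final answer: 2:48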